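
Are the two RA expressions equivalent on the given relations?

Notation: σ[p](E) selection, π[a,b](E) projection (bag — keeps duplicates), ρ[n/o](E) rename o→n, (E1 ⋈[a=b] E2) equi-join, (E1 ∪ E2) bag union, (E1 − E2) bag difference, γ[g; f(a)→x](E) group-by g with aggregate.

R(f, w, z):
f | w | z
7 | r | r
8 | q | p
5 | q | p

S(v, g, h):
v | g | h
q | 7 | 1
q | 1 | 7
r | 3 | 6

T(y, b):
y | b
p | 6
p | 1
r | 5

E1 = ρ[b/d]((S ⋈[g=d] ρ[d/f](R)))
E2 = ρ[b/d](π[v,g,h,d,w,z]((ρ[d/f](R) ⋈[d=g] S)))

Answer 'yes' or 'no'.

E1 stepwise |·|:
  S → 3
  R → 3
  ρ[d/f](R) → 3
  (S ⋈[g=d] ρ[d/f](R)) → 1
  ρ[b/d]((S ⋈[g=d] ρ[d/f](R))) → 1
E2 stepwise |·|:
  R → 3
  ρ[d/f](R) → 3
  S → 3
  (ρ[d/f](R) ⋈[d=g] S) → 1
  π[v,g,h,d,w,z]((ρ[d/f](R) ⋈[d=g] S)) → 1
  ρ[b/d](π[v,g,h,d,w,z]((ρ[d/f](R) ⋈[d=g] S))) → 1

E1 and E2 produce the same multiset:
v | g | h | b | w | z
q | 7 | 1 | 7 | r | r

yes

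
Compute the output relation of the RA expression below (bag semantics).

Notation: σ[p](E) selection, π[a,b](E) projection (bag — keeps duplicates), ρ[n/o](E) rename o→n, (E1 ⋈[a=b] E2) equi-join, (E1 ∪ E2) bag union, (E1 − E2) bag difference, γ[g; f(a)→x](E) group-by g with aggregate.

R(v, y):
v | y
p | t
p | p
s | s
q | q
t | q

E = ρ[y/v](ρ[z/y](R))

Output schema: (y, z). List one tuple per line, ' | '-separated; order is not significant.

Subexpression sizes:
  R → 5
  ρ[z/y](R) → 5
  ρ[y/v](ρ[z/y](R)) → 5

== RESULT ==
y | z
p | p
p | t
q | q
s | s
t | q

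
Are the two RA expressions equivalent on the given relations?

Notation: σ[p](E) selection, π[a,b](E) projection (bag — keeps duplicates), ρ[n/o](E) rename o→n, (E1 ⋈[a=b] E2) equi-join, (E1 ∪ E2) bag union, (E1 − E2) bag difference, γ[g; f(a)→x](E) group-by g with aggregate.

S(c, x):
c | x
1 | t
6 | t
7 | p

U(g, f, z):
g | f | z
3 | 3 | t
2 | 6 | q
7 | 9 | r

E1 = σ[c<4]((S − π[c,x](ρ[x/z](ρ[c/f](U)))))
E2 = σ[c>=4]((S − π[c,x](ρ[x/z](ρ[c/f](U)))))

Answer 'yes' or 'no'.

E1 stepwise |·|:
  S → 3
  U → 3
  ρ[c/f](U) → 3
  ρ[x/z](ρ[c/f](U)) → 3
  π[c,x](ρ[x/z](ρ[c/f](U))) → 3
  (S − π[c,x](ρ[x/z](ρ[c/f](U)))) → 3
  σ[c<4]((S − π[c,x](ρ[x/z](ρ[c/f](U))))) → 1
E2 stepwise |·|:
  S → 3
  U → 3
  ρ[c/f](U) → 3
  ρ[x/z](ρ[c/f](U)) → 3
  π[c,x](ρ[x/z](ρ[c/f](U))) → 3
  (S − π[c,x](ρ[x/z](ρ[c/f](U)))) → 3
  σ[c>=4]((S − π[c,x](ρ[x/z](ρ[c/f](U))))) → 2

E1 result:
c | x
1 | t
E2 result:
c | x
6 | t
7 | p
Witness: (6, 't') appears 0× in E1 but 1× in E2.

no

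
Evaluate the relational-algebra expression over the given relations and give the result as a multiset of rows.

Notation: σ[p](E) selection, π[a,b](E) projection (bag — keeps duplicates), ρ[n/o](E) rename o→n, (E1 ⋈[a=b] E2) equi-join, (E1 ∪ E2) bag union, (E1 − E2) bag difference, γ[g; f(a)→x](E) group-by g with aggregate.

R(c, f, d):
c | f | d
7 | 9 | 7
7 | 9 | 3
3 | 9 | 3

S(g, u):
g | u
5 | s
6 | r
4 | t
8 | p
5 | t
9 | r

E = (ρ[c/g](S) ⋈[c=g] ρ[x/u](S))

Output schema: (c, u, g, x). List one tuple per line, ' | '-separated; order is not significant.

Per-node cardinality:
  S → 6
  ρ[c/g](S) → 6
  S → 6
  ρ[x/u](S) → 6
  (ρ[c/g](S) ⋈[c=g] ρ[x/u](S)) → 8

== RESULT ==
c | u | g | x
4 | t | 4 | t
5 | s | 5 | s
5 | s | 5 | t
5 | t | 5 | s
5 | t | 5 | t
6 | r | 6 | r
8 | p | 8 | p
9 | r | 9 | r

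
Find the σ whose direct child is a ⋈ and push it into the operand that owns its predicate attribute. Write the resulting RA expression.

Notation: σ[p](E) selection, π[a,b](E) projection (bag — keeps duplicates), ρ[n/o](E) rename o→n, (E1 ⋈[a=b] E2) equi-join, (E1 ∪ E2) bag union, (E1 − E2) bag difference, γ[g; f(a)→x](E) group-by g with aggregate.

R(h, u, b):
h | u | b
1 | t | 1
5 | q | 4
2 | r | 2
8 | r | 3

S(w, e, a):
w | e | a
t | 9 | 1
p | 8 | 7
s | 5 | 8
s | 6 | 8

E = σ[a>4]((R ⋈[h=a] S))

σ filters on a, owned by the right side.
E' = (R ⋈[h=a] σ[a>4](S))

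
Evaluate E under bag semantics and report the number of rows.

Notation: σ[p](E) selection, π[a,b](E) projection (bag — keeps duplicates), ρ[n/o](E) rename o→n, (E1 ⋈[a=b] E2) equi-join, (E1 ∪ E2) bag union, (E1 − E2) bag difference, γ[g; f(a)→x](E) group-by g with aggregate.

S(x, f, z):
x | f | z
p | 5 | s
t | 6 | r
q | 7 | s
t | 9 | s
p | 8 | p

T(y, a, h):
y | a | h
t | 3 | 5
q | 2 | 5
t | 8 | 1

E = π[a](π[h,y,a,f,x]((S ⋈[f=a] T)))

Subexpression sizes:
  S → 5
  T → 3
  (S ⋈[f=a] T) → 1
  π[h,y,a,f,x]((S ⋈[f=a] T)) → 1
  π[a](π[h,y,a,f,x]((S ⋈[f=a] T))) → 1

|E| = 1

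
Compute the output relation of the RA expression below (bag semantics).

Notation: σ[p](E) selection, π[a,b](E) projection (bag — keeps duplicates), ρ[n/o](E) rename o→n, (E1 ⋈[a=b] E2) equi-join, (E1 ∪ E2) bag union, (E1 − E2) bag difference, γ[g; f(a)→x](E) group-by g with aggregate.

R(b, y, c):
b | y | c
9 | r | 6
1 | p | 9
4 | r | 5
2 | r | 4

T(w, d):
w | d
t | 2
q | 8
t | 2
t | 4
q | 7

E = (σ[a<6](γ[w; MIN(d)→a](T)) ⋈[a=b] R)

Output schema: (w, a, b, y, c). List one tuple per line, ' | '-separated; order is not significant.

Subexpression sizes:
  T → 5
  γ[w; MIN(d)→a](T) → 2
  σ[a<6](γ[w; MIN(d)→a](T)) → 1
  R → 4
  (σ[a<6](γ[w; MIN(d)→a](T)) ⋈[a=b] R) → 1

== RESULT ==
w | a | b | y | c
t | 2 | 2 | r | 4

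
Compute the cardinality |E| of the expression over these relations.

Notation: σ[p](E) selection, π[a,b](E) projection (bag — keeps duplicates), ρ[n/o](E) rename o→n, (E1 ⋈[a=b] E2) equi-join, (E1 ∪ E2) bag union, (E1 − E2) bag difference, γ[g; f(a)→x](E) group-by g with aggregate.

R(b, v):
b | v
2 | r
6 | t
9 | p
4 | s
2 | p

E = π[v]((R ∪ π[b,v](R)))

Subexpression sizes:
  R → 5
  R → 5
  π[b,v](R) → 5
  (R ∪ π[b,v](R)) → 10
  π[v]((R ∪ π[b,v](R))) → 10

|E| = 10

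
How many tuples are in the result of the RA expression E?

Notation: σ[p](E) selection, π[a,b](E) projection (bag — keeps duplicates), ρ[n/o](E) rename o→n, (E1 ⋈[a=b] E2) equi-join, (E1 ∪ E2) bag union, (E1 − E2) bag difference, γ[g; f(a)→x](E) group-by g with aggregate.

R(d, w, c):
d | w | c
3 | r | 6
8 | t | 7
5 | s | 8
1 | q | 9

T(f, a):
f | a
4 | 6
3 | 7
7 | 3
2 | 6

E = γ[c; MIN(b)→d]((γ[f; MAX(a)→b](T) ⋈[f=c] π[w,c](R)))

Stepwise |·|:
  T → 4
  γ[f; MAX(a)→b](T) → 4
  R → 4
  π[w,c](R) → 4
  (γ[f; MAX(a)→b](T) ⋈[f=c] π[w,c](R)) → 1
  γ[c; MIN(b)→d]((γ[f; MAX(a)→b](T) ⋈[f=c] π[w,c](R))) → 1

|E| = 1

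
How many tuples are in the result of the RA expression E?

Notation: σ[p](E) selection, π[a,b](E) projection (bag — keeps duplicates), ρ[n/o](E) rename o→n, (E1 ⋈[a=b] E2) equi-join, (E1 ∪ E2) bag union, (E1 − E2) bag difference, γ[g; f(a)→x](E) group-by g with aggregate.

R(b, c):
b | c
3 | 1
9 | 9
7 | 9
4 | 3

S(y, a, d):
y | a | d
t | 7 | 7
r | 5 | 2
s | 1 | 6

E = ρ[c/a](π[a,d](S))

Row counts bottom-up:
  S → 3
  π[a,d](S) → 3
  ρ[c/a](π[a,d](S)) → 3

|E| = 3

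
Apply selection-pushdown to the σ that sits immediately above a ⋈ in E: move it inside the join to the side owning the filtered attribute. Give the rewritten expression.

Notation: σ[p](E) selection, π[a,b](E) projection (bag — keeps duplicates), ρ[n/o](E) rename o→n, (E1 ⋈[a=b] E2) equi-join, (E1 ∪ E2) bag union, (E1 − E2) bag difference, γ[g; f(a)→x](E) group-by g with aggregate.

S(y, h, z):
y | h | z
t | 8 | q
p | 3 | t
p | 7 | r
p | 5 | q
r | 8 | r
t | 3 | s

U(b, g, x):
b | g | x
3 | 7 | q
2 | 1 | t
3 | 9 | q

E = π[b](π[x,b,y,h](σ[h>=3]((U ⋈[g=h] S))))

σ filters on h, owned by the right side.
E' = π[b](π[x,b,y,h]((U ⋈[g=h] σ[h>=3](S))))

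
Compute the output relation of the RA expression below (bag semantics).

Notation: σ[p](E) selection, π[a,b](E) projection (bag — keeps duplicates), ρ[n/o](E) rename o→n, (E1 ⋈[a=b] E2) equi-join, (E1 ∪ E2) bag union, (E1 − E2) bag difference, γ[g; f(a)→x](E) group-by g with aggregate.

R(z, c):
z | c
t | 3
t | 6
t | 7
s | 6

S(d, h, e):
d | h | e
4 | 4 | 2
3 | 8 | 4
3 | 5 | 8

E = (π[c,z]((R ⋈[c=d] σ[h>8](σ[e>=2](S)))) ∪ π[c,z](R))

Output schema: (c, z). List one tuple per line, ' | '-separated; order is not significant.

Subexpression sizes:
  R → 4
  S → 3
  σ[e>=2](S) → 3
  σ[h>8](σ[e>=2](S)) → 0
  (R ⋈[c=d] σ[h>8](σ[e>=2](S))) → 0
  π[c,z]((R ⋈[c=d] σ[h>8](σ[e>=2](S)))) → 0
  R → 4
  π[c,z](R) → 4
  (π[c,z]((R ⋈[c=d] σ[h>8](σ[e>=2](S)))) ∪ π[c,z](R)) → 4

== RESULT ==
c | z
3 | t
6 | s
6 | t
7 | t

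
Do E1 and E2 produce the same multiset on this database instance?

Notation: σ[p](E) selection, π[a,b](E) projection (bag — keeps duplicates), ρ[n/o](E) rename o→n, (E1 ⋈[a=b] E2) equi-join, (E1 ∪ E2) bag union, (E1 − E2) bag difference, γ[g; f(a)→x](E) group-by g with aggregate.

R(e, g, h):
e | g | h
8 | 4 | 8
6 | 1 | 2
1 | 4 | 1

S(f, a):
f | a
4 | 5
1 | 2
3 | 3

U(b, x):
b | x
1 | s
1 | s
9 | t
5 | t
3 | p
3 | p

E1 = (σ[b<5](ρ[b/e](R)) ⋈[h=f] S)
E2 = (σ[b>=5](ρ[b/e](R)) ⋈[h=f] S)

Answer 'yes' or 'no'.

E1 stepwise |·|:
  R → 3
  ρ[b/e](R) → 3
  σ[b<5](ρ[b/e](R)) → 1
  S → 3
  (σ[b<5](ρ[b/e](R)) ⋈[h=f] S) → 1
E2 stepwise |·|:
  R → 3
  ρ[b/e](R) → 3
  σ[b>=5](ρ[b/e](R)) → 2
  S → 3
  (σ[b>=5](ρ[b/e](R)) ⋈[h=f] S) → 0

E1 result:
b | g | h | f | a
1 | 4 | 1 | 1 | 2
E2 result:
b | g | h | f | a
(0 rows)
Witness: (1, 4, 1, 1, 2) appears 1× in E1 but 0× in E2.

no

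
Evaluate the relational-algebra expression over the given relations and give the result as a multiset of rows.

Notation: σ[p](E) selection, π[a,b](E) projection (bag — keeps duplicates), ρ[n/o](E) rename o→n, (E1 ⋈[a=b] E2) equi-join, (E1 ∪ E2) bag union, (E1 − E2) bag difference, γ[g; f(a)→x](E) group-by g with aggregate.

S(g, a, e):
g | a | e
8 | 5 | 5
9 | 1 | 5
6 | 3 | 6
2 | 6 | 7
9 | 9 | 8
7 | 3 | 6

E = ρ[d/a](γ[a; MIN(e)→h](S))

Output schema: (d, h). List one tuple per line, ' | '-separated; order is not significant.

Row counts bottom-up:
  S → 6
  γ[a; MIN(e)→h](S) → 5
  ρ[d/a](γ[a; MIN(e)→h](S)) → 5

== RESULT ==
d | h
1 | 5
3 | 6
5 | 5
6 | 7
9 | 8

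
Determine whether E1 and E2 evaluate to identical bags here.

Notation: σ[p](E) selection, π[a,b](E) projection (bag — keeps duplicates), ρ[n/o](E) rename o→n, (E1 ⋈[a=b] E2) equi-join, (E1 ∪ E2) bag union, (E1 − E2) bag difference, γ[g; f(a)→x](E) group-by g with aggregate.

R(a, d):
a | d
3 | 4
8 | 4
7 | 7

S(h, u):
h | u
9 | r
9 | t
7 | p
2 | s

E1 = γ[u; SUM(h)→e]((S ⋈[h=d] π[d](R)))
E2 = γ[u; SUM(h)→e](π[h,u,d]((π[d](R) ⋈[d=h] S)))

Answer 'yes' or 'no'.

E1 subexpression sizes:
  S → 4
  R → 3
  π[d](R) → 3
  (S ⋈[h=d] π[d](R)) → 1
  γ[u; SUM(h)→e]((S ⋈[h=d] π[d](R))) → 1
E2 subexpression sizes:
  R → 3
  π[d](R) → 3
  S → 4
  (π[d](R) ⋈[d=h] S) → 1
  π[h,u,d]((π[d](R) ⋈[d=h] S)) → 1
  γ[u; SUM(h)→e](π[h,u,d]((π[d](R) ⋈[d=h] S))) → 1

E1 and E2 produce the same multiset:
u | e
p | 7

yes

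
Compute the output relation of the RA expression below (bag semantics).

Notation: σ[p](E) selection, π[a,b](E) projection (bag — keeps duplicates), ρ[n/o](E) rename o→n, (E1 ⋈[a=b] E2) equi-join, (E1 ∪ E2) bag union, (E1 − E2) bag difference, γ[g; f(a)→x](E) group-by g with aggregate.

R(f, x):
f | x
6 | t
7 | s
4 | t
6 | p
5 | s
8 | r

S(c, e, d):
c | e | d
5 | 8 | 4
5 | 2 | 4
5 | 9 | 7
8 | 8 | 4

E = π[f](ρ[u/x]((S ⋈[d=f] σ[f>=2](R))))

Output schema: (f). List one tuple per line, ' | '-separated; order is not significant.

Stepwise |·|:
  S → 4
  R → 6
  σ[f>=2](R) → 6
  (S ⋈[d=f] σ[f>=2](R)) → 4
  ρ[u/x]((S ⋈[d=f] σ[f>=2](R))) → 4
  π[f](ρ[u/x]((S ⋈[d=f] σ[f>=2](R)))) → 4

== RESULT ==
f
4
4
4
7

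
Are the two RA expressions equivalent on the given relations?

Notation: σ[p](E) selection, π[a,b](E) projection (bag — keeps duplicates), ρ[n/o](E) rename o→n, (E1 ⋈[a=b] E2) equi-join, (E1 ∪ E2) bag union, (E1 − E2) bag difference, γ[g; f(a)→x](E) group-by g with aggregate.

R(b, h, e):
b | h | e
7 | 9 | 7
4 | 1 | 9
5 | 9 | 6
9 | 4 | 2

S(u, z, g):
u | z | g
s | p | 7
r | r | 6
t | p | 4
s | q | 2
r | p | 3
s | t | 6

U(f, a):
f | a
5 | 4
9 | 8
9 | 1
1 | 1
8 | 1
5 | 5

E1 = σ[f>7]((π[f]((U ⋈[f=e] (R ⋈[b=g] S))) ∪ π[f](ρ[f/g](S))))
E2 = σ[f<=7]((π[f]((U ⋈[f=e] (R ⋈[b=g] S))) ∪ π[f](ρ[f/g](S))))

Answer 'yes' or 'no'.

E1 row counts bottom-up:
  U → 6
  R → 4
  S → 6
  (R ⋈[b=g] S) → 2
  (U ⋈[f=e] (R ⋈[b=g] S)) → 2
  π[f]((U ⋈[f=e] (R ⋈[b=g] S))) → 2
  S → 6
  ρ[f/g](S) → 6
  π[f](ρ[f/g](S)) → 6
  (π[f]((U ⋈[f=e] (R ⋈[b=g] S))) ∪ π[f](ρ[f/g](S))) → 8
  σ[f>7]((π[f]((U ⋈[f=e] (R ⋈[b=g] S))) ∪ π[f](ρ[f/g](S)))) → 2
E2 row counts bottom-up:
  U → 6
  R → 4
  S → 6
  (R ⋈[b=g] S) → 2
  (U ⋈[f=e] (R ⋈[b=g] S)) → 2
  π[f]((U ⋈[f=e] (R ⋈[b=g] S))) → 2
  S → 6
  ρ[f/g](S) → 6
  π[f](ρ[f/g](S)) → 6
  (π[f]((U ⋈[f=e] (R ⋈[b=g] S))) ∪ π[f](ρ[f/g](S))) → 8
  σ[f<=7]((π[f]((U ⋈[f=e] (R ⋈[b=g] S))) ∪ π[f](ρ[f/g](S)))) → 6

E1 result:
f
9
9
E2 result:
f
2
3
4
6
6
7
Witness: (6,) appears 0× in E1 but 2× in E2.

no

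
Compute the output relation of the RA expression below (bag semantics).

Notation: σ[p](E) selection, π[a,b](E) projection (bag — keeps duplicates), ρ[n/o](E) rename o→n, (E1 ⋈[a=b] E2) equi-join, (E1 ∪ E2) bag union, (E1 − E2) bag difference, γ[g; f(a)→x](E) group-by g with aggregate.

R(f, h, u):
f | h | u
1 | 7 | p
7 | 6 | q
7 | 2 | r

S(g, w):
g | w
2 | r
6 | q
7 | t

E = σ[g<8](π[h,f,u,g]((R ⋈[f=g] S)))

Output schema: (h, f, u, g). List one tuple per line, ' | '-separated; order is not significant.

Per-node cardinality:
  R → 3
  S → 3
  (R ⋈[f=g] S) → 2
  π[h,f,u,g]((R ⋈[f=g] S)) → 2
  σ[g<8](π[h,f,u,g]((R ⋈[f=g] S))) → 2

== RESULT ==
h | f | u | g
2 | 7 | r | 7
6 | 7 | q | 7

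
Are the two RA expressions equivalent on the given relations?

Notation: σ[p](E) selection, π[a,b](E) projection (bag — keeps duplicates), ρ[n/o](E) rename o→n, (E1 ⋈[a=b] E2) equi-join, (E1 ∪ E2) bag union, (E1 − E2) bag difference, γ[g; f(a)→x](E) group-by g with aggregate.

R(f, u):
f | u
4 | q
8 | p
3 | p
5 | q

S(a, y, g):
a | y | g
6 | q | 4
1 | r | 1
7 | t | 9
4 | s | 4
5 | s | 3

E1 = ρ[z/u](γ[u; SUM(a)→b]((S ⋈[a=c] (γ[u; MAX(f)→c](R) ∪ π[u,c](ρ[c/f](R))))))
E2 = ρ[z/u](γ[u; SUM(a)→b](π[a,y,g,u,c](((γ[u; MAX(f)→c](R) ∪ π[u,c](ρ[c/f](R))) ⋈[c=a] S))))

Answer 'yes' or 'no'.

E1 stepwise |·|:
  S → 5
  R → 4
  γ[u; MAX(f)→c](R) → 2
  R → 4
  ρ[c/f](R) → 4
  π[u,c](ρ[c/f](R)) → 4
  (γ[u; MAX(f)→c](R) ∪ π[u,c](ρ[c/f](R))) → 6
  (S ⋈[a=c] (γ[u; MAX(f)→c](R) ∪ π[u,c](ρ[c/f](R)))) → 3
  γ[u; SUM(a)→b]((S ⋈[a=c] (γ[u; MAX(f)→c](R) ∪ π[u,c](ρ[c/f](R))))) → 1
  ρ[z/u](γ[u; SUM(a)→b]((S ⋈[a=c] (γ[u; MAX(f)→c](R) ∪ π[u,c](ρ[c/f](R)))))) → 1
E2 stepwise |·|:
  R → 4
  γ[u; MAX(f)→c](R) → 2
  R → 4
  ρ[c/f](R) → 4
  π[u,c](ρ[c/f](R)) → 4
  (γ[u; MAX(f)→c](R) ∪ π[u,c](ρ[c/f](R))) → 6
  S → 5
  ((γ[u; MAX(f)→c](R) ∪ π[u,c](ρ[c/f](R))) ⋈[c=a] S) → 3
  π[a,y,g,u,c](((γ[u; MAX(f)→c](R) ∪ π[u,c](ρ[c/f](R))) ⋈[c=a] S)) → 3
  γ[u; SUM(a)→b](π[a,y,g,u,c](((γ[u; MAX(f)→c](R) ∪ π[u,c](ρ[c/f](R))) ⋈[c=a] S))) → 1
  ρ[z/u](γ[u; SUM(a)→b](π[a,y,g,u,c](((γ[u; MAX(f)→c](R) ∪ π[u,c](ρ[c/f](R))) ⋈[c=a] S)))) → 1

E1 and E2 produce the same multiset:
z | b
q | 14

yes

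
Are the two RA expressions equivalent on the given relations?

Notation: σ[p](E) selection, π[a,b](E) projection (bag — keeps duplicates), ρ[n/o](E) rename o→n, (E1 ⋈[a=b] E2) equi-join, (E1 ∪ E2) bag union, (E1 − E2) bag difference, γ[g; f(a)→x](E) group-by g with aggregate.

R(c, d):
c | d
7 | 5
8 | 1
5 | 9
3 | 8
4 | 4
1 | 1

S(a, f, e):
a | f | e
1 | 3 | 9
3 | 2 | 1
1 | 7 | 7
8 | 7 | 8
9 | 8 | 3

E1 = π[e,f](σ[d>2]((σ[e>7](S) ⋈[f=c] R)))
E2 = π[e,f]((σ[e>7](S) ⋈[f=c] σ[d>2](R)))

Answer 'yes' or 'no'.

E1 per-node cardinality:
  S → 5
  σ[e>7](S) → 2
  R → 6
  (σ[e>7](S) ⋈[f=c] R) → 2
  σ[d>2]((σ[e>7](S) ⋈[f=c] R)) → 2
  π[e,f](σ[d>2]((σ[e>7](S) ⋈[f=c] R))) → 2
E2 per-node cardinality:
  S → 5
  σ[e>7](S) → 2
  R → 6
  σ[d>2](R) → 4
  (σ[e>7](S) ⋈[f=c] σ[d>2](R)) → 2
  π[e,f]((σ[e>7](S) ⋈[f=c] σ[d>2](R))) → 2

E1 and E2 produce the same multiset:
e | f
8 | 7
9 | 3

yes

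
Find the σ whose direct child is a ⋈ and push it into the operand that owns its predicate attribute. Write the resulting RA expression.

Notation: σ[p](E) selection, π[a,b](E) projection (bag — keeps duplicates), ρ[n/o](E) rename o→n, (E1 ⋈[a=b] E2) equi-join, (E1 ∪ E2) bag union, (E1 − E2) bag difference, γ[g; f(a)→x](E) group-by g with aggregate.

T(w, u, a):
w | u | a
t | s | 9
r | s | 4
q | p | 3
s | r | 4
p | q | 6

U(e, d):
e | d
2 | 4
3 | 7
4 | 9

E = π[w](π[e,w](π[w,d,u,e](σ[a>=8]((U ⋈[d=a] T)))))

σ filters on a, owned by the right side.
E' = π[w](π[e,w](π[w,d,u,e]((U ⋈[d=a] σ[a>=8](T)))))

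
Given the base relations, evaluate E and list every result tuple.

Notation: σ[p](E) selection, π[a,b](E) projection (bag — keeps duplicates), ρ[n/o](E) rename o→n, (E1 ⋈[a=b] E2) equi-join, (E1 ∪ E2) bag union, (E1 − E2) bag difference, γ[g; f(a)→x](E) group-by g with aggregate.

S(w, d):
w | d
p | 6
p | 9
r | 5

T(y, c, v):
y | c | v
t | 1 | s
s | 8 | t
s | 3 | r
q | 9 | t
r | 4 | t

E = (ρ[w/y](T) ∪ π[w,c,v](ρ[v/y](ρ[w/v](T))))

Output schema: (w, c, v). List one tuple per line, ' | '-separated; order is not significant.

Row counts bottom-up:
  T → 5
  ρ[w/y](T) → 5
  T → 5
  ρ[w/v](T) → 5
  ρ[v/y](ρ[w/v](T)) → 5
  π[w,c,v](ρ[v/y](ρ[w/v](T))) → 5
  (ρ[w/y](T) ∪ π[w,c,v](ρ[v/y](ρ[w/v](T)))) → 10

== RESULT ==
w | c | v
q | 9 | t
r | 3 | s
r | 4 | t
s | 1 | t
s | 3 | r
s | 8 | t
t | 1 | s
t | 4 | r
t | 8 | s
t | 9 | q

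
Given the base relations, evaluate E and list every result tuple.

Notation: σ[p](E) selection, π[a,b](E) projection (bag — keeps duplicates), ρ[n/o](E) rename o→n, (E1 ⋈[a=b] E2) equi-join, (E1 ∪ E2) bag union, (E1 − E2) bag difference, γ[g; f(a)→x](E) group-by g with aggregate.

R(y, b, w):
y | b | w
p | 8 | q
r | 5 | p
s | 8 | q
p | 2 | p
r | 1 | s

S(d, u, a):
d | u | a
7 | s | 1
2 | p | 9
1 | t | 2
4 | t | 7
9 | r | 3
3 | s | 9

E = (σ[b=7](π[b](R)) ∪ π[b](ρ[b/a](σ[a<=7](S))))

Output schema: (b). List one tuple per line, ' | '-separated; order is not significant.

Per-node cardinality:
  R → 5
  π[b](R) → 5
  σ[b=7](π[b](R)) → 0
  S → 6
  σ[a<=7](S) → 4
  ρ[b/a](σ[a<=7](S)) → 4
  π[b](ρ[b/a](σ[a<=7](S))) → 4
  (σ[b=7](π[b](R)) ∪ π[b](ρ[b/a](σ[a<=7](S)))) → 4

== RESULT ==
b
1
2
3
7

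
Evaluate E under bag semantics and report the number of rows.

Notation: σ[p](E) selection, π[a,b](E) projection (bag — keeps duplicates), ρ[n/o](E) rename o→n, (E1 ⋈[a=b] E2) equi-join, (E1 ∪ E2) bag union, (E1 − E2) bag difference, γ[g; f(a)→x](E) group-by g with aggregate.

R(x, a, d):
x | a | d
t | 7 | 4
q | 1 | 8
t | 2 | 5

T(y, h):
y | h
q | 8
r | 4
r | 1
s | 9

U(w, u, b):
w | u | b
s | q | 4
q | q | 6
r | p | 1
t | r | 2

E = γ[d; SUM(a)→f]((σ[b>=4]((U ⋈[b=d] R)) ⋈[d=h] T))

Per-node cardinality:
  U → 4
  R → 3
  (U ⋈[b=d] R) → 1
  σ[b>=4]((U ⋈[b=d] R)) → 1
  T → 4
  (σ[b>=4]((U ⋈[b=d] R)) ⋈[d=h] T) → 1
  γ[d; SUM(a)→f]((σ[b>=4]((U ⋈[b=d] R)) ⋈[d=h] T)) → 1

|E| = 1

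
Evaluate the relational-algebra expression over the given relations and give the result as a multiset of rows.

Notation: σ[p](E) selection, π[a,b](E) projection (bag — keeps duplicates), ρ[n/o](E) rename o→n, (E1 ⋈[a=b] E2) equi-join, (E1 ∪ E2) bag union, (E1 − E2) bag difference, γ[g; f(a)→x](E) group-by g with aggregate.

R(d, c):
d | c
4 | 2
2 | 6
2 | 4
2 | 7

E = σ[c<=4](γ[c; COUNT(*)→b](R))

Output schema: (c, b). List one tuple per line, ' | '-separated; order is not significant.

Row counts bottom-up:
  R → 4
  γ[c; COUNT(*)→b](R) → 4
  σ[c<=4](γ[c; COUNT(*)→b](R)) → 2

== RESULT ==
c | b
2 | 1
4 | 1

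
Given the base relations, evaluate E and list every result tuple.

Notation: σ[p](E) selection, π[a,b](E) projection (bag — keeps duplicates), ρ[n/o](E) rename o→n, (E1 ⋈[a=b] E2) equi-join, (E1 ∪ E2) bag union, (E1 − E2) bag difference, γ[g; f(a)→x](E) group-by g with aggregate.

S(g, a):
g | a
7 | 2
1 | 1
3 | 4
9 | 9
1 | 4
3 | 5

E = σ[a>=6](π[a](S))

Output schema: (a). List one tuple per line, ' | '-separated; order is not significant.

Row counts bottom-up:
  S → 6
  π[a](S) → 6
  σ[a>=6](π[a](S)) → 1

== RESULT ==
a
9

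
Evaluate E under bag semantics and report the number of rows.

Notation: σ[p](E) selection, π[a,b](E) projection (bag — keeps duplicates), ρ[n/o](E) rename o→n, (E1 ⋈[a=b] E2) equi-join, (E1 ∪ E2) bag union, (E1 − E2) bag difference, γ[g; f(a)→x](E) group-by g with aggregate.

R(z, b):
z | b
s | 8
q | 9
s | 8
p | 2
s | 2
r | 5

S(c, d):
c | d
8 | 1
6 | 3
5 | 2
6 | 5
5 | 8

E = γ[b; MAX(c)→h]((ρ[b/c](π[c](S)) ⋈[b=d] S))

Subexpression sizes:
  S → 5
  π[c](S) → 5
  ρ[b/c](π[c](S)) → 5
  S → 5
  (ρ[b/c](π[c](S)) ⋈[b=d] S) → 3
  γ[b; MAX(c)→h]((ρ[b/c](π[c](S)) ⋈[b=d] S)) → 2

|E| = 2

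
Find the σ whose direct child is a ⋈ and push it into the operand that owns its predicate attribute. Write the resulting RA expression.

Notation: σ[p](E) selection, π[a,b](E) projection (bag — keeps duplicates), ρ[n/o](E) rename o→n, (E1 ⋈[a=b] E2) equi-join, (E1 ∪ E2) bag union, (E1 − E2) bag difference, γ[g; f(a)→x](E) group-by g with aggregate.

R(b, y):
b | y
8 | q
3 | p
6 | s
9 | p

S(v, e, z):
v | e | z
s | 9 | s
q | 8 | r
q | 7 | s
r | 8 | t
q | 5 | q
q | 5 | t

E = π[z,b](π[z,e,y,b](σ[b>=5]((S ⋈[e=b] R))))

σ filters on b, owned by the right side.
E' = π[z,b](π[z,e,y,b]((S ⋈[e=b] σ[b>=5](R))))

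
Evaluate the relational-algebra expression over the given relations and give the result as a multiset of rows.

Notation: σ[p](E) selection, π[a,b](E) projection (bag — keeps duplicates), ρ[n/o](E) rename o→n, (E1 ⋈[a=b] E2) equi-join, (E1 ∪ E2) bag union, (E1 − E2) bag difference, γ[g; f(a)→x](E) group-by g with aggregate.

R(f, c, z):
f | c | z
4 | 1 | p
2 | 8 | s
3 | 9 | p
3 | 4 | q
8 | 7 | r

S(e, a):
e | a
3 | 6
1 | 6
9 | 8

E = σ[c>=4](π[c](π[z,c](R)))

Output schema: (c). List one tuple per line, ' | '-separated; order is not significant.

Stepwise |·|:
  R → 5
  π[z,c](R) → 5
  π[c](π[z,c](R)) → 5
  σ[c>=4](π[c](π[z,c](R))) → 4

== RESULT ==
c
4
7
8
9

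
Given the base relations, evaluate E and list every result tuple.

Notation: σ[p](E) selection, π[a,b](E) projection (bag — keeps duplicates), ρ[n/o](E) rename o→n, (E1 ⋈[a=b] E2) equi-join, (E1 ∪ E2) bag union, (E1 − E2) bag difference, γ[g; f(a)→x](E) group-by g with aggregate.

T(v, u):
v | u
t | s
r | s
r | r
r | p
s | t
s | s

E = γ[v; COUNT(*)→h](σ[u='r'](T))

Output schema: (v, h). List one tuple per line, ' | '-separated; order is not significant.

Per-node cardinality:
  T → 6
  σ[u='r'](T) → 1
  γ[v; COUNT(*)→h](σ[u='r'](T)) → 1

== RESULT ==
v | h
r | 1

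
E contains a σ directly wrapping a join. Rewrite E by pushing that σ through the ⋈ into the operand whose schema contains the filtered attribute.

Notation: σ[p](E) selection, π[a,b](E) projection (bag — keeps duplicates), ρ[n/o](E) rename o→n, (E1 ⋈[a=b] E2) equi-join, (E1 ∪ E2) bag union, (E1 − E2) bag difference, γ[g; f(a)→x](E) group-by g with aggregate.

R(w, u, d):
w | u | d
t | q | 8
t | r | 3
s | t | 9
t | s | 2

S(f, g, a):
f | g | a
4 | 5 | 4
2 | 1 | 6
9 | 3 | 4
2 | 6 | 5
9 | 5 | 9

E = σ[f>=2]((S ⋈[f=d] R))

σ filters on f, owned by the left side.
E' = (σ[f>=2](S) ⋈[f=d] R)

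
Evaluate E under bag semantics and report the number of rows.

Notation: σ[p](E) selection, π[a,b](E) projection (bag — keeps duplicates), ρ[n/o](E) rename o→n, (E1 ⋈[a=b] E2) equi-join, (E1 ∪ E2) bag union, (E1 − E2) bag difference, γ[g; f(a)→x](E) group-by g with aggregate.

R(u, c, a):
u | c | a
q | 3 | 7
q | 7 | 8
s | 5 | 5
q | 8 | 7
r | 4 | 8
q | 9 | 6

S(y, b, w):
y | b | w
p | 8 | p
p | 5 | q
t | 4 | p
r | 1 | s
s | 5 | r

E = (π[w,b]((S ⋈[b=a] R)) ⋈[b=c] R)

Subexpression sizes:
  S → 5
  R → 6
  (S ⋈[b=a] R) → 4
  π[w,b]((S ⋈[b=a] R)) → 4
  R → 6
  (π[w,b]((S ⋈[b=a] R)) ⋈[b=c] R) → 4

|E| = 4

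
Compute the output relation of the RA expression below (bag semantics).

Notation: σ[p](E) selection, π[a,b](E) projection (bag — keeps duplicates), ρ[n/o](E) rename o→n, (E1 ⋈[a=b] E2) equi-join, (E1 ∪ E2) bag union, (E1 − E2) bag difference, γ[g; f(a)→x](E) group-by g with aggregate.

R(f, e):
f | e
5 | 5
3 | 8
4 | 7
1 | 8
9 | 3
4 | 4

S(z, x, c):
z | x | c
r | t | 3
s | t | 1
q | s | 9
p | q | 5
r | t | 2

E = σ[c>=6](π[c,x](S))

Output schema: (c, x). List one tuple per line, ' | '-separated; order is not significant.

Stepwise |·|:
  S → 5
  π[c,x](S) → 5
  σ[c>=6](π[c,x](S)) → 1

== RESULT ==
c | x
9 | s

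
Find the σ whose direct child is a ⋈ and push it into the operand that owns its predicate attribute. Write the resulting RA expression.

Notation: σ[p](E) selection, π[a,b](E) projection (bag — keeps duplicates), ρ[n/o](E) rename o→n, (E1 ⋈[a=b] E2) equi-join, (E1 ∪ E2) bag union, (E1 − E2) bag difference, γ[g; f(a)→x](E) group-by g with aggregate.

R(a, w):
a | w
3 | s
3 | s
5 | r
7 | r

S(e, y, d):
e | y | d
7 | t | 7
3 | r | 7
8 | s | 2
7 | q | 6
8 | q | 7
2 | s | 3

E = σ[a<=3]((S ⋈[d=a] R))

σ filters on a, owned by the right side.
E' = (S ⋈[d=a] σ[a<=3](R))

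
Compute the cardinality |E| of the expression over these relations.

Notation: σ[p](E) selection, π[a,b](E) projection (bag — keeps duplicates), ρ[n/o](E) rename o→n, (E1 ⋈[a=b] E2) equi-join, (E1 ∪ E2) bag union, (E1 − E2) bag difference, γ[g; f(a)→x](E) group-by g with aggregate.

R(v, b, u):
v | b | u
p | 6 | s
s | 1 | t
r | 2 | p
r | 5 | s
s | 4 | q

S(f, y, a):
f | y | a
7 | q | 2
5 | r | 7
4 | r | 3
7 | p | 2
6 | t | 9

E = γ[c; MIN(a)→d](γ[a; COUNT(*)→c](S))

Stepwise |·|:
  S → 5
  γ[a; COUNT(*)→c](S) → 4
  γ[c; MIN(a)→d](γ[a; COUNT(*)→c](S)) → 2

|E| = 2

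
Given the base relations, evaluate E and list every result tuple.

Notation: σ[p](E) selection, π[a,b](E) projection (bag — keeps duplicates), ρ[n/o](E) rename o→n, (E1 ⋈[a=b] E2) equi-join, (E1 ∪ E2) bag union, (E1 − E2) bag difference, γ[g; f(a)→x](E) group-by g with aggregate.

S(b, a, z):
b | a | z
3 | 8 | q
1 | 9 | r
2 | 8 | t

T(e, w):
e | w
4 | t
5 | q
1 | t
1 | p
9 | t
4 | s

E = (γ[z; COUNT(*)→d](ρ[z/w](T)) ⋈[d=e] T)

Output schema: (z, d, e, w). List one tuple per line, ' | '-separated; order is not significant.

Subexpression sizes:
  T → 6
  ρ[z/w](T) → 6
  γ[z; COUNT(*)→d](ρ[z/w](T)) → 4
  T → 6
  (γ[z; COUNT(*)→d](ρ[z/w](T)) ⋈[d=e] T) → 6

== RESULT ==
z | d | e | w
p | 1 | 1 | p
p | 1 | 1 | t
q | 1 | 1 | p
q | 1 | 1 | t
s | 1 | 1 | p
s | 1 | 1 | t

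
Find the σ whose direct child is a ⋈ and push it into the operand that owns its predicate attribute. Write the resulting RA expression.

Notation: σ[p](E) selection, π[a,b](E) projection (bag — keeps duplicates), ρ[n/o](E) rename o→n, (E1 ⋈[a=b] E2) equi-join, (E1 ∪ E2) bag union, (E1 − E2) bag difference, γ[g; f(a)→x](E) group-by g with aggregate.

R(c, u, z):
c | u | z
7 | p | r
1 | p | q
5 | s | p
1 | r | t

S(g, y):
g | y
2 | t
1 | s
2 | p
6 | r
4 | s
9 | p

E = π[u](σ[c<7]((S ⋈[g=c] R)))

σ filters on c, owned by the right side.
E' = π[u]((S ⋈[g=c] σ[c<7](R)))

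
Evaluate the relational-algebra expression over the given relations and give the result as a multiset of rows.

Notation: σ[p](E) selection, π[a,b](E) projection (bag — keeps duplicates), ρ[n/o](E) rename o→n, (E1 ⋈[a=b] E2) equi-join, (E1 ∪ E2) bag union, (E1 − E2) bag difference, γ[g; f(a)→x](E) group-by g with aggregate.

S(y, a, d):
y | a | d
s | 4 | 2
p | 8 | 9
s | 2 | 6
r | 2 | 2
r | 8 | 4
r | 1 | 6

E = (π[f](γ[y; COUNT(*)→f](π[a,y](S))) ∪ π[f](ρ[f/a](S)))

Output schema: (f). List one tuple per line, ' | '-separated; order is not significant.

Row counts bottom-up:
  S → 6
  π[a,y](S) → 6
  γ[y; COUNT(*)→f](π[a,y](S)) → 3
  π[f](γ[y; COUNT(*)→f](π[a,y](S))) → 3
  S → 6
  ρ[f/a](S) → 6
  π[f](ρ[f/a](S)) → 6
  (π[f](γ[y; COUNT(*)→f](π[a,y](S))) ∪ π[f](ρ[f/a](S))) → 9

== RESULT ==
f
1
1
2
2
2
3
4
8
8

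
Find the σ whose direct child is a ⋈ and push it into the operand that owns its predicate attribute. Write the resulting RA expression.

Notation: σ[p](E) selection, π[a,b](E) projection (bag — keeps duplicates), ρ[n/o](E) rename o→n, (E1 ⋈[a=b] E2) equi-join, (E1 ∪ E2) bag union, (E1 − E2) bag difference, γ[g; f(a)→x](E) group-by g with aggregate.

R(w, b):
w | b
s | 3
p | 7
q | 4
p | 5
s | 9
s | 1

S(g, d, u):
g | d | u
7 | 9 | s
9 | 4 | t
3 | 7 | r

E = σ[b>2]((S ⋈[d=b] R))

σ filters on b, owned by the right side.
E' = (S ⋈[d=b] σ[b>2](R))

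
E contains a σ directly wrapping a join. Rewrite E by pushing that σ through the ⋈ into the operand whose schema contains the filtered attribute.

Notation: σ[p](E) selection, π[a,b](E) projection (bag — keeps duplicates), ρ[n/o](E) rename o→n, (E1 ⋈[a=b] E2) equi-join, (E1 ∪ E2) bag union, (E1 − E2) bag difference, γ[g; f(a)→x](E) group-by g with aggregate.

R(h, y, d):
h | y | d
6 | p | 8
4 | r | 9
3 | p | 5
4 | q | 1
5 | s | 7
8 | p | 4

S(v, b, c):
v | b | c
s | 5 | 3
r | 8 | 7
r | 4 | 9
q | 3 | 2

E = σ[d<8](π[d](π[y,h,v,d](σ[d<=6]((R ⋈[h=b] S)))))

σ filters on d, owned by the left side.
E' = σ[d<8](π[d](π[y,h,v,d]((σ[d<=6](R) ⋈[h=b] S))))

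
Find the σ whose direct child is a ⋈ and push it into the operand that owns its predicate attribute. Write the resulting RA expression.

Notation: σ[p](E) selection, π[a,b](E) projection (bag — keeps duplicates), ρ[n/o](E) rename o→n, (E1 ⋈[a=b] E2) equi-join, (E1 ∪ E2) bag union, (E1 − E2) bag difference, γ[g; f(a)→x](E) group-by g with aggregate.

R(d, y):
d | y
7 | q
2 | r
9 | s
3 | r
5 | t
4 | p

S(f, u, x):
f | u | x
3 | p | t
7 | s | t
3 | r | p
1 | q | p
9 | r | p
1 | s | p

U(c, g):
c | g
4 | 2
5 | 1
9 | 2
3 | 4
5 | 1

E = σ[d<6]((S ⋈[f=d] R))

σ filters on d, owned by the right side.
E' = (S ⋈[f=d] σ[d<6](R))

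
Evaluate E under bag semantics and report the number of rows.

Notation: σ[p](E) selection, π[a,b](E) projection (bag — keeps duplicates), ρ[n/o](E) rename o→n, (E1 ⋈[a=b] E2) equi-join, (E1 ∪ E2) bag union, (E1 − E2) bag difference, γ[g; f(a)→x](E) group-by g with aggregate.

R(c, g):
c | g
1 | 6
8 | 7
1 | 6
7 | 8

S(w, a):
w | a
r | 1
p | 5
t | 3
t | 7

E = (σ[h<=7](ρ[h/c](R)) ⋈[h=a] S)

Per-node cardinality:
  R → 4
  ρ[h/c](R) → 4
  σ[h<=7](ρ[h/c](R)) → 3
  S → 4
  (σ[h<=7](ρ[h/c](R)) ⋈[h=a] S) → 3

|E| = 3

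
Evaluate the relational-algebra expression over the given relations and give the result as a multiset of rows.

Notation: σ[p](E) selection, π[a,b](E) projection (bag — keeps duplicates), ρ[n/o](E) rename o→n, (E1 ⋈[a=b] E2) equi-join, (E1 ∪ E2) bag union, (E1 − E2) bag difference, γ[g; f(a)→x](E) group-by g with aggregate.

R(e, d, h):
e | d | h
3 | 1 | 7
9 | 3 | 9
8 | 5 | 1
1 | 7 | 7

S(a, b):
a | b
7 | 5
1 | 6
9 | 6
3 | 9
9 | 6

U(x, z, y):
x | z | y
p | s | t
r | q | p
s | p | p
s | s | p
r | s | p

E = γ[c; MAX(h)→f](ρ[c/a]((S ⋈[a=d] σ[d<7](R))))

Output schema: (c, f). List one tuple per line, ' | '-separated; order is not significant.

Row counts bottom-up:
  S → 5
  R → 4
  σ[d<7](R) → 3
  (S ⋈[a=d] σ[d<7](R)) → 2
  ρ[c/a]((S ⋈[a=d] σ[d<7](R))) → 2
  γ[c; MAX(h)→f](ρ[c/a]((S ⋈[a=d] σ[d<7](R)))) → 2

== RESULT ==
c | f
1 | 7
3 | 9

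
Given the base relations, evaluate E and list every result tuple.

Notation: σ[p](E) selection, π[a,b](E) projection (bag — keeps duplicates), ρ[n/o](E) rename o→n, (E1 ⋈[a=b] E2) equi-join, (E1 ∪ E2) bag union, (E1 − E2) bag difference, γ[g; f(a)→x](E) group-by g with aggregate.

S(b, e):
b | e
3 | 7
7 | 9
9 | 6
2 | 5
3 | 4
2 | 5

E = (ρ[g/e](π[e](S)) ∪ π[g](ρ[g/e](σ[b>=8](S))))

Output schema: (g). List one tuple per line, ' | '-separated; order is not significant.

Row counts bottom-up:
  S → 6
  π[e](S) → 6
  ρ[g/e](π[e](S)) → 6
  S → 6
  σ[b>=8](S) → 1
  ρ[g/e](σ[b>=8](S)) → 1
  π[g](ρ[g/e](σ[b>=8](S))) → 1
  (ρ[g/e](π[e](S)) ∪ π[g](ρ[g/e](σ[b>=8](S)))) → 7

== RESULT ==
g
4
5
5
6
6
7
9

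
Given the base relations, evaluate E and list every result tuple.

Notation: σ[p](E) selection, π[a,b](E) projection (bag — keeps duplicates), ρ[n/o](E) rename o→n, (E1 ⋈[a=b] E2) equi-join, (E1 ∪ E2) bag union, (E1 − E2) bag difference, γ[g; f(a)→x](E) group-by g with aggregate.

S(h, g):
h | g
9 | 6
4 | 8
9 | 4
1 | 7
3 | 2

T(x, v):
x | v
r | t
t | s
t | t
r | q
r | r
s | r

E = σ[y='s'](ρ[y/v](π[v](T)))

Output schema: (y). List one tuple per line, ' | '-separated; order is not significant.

Row counts bottom-up:
  T → 6
  π[v](T) → 6
  ρ[y/v](π[v](T)) → 6
  σ[y='s'](ρ[y/v](π[v](T))) → 1

== RESULT ==
y
s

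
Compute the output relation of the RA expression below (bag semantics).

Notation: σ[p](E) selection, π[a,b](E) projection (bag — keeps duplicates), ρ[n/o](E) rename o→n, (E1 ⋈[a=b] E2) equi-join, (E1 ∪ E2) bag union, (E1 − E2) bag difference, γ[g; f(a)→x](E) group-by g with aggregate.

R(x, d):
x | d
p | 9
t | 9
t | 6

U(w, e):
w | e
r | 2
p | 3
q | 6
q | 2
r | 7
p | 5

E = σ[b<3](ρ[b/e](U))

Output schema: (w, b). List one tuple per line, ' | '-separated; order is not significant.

Per-node cardinality:
  U → 6
  ρ[b/e](U) → 6
  σ[b<3](ρ[b/e](U)) → 2

== RESULT ==
w | b
q | 2
r | 2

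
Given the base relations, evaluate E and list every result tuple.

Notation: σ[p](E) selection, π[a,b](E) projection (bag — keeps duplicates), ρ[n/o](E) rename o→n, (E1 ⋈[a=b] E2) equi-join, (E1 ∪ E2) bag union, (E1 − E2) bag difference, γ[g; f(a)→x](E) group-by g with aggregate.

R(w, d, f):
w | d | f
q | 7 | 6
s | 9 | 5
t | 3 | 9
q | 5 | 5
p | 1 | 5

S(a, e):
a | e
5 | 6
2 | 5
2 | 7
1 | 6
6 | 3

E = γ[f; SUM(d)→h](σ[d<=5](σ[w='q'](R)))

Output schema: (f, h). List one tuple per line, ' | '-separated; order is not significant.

Row counts bottom-up:
  R → 5
  σ[w='q'](R) → 2
  σ[d<=5](σ[w='q'](R)) → 1
  γ[f; SUM(d)→h](σ[d<=5](σ[w='q'](R))) → 1

== RESULT ==
f | h
5 | 5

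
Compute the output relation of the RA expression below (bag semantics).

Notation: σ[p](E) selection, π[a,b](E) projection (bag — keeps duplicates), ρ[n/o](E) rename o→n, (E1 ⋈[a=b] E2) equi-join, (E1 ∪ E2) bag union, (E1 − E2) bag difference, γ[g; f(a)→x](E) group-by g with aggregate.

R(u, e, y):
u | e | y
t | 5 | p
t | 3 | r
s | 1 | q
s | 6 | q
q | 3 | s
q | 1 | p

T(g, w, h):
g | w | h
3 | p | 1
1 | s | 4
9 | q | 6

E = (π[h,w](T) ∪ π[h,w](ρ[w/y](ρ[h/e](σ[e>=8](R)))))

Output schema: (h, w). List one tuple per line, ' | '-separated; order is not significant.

Row counts bottom-up:
  T → 3
  π[h,w](T) → 3
  R → 6
  σ[e>=8](R) → 0
  ρ[h/e](σ[e>=8](R)) → 0
  ρ[w/y](ρ[h/e](σ[e>=8](R))) → 0
  π[h,w](ρ[w/y](ρ[h/e](σ[e>=8](R)))) → 0
  (π[h,w](T) ∪ π[h,w](ρ[w/y](ρ[h/e](σ[e>=8](R))))) → 3

== RESULT ==
h | w
1 | p
4 | s
6 | q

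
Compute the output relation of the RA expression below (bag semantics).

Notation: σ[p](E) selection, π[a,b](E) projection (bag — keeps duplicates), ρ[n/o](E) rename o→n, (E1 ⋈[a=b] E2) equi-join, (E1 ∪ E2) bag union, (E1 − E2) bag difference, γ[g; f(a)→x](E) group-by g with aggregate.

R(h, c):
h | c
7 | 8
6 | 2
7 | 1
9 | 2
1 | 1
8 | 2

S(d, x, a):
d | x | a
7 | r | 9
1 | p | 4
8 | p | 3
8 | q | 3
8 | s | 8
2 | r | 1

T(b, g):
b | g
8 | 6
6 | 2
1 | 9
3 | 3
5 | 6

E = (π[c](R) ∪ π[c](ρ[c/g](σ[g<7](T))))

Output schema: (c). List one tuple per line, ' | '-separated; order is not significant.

Per-node cardinality:
  R → 6
  π[c](R) → 6
  T → 5
  σ[g<7](T) → 4
  ρ[c/g](σ[g<7](T)) → 4
  π[c](ρ[c/g](σ[g<7](T))) → 4
  (π[c](R) ∪ π[c](ρ[c/g](σ[g<7](T)))) → 10

== RESULT ==
c
1
1
2
2
2
2
3
6
6
8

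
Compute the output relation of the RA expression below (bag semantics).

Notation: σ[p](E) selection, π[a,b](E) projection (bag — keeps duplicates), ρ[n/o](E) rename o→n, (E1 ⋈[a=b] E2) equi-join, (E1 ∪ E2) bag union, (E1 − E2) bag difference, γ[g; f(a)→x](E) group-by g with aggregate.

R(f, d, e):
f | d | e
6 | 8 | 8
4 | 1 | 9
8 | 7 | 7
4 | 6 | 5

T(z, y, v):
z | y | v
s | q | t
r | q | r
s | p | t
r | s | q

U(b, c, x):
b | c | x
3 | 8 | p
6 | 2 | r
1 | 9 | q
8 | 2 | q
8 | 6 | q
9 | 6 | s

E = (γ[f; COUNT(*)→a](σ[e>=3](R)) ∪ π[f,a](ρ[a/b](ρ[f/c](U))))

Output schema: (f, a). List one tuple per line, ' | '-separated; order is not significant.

Per-node cardinality:
  R → 4
  σ[e>=3](R) → 4
  γ[f; COUNT(*)→a](σ[e>=3](R)) → 3
  U → 6
  ρ[f/c](U) → 6
  ρ[a/b](ρ[f/c](U)) → 6
  π[f,a](ρ[a/b](ρ[f/c](U))) → 6
  (γ[f; COUNT(*)→a](σ[e>=3](R)) ∪ π[f,a](ρ[a/b](ρ[f/c](U)))) → 9

== RESULT ==
f | a
2 | 6
2 | 8
4 | 2
6 | 1
6 | 8
6 | 9
8 | 1
8 | 3
9 | 1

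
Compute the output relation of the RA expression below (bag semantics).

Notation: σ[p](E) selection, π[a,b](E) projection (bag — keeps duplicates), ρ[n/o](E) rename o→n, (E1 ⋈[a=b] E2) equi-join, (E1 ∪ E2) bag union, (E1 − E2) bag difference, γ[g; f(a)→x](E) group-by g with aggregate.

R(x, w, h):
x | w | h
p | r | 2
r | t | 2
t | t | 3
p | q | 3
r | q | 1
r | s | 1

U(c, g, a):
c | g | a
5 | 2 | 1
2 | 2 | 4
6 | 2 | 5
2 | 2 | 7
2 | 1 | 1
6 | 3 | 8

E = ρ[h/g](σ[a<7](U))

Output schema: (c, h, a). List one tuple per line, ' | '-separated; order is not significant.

Subexpression sizes:
  U → 6
  σ[a<7](U) → 4
  ρ[h/g](σ[a<7](U)) → 4

== RESULT ==
c | h | a
2 | 1 | 1
2 | 2 | 4
5 | 2 | 1
6 | 2 | 5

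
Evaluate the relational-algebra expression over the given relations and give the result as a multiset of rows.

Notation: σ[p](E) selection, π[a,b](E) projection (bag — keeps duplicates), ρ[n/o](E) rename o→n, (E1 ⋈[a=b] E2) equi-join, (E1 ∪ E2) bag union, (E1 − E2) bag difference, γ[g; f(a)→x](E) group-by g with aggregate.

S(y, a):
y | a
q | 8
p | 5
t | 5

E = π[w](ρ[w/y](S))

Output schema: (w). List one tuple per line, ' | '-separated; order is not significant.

Per-node cardinality:
  S → 3
  ρ[w/y](S) → 3
  π[w](ρ[w/y](S)) → 3

== RESULT ==
w
p
q
t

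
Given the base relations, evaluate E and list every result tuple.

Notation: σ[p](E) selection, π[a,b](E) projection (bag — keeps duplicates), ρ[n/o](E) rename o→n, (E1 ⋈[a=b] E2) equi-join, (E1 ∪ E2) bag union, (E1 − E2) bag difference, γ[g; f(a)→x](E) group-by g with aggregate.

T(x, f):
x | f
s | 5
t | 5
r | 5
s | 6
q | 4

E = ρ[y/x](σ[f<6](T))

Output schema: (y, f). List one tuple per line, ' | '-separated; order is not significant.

Per-node cardinality:
  T → 5
  σ[f<6](T) → 4
  ρ[y/x](σ[f<6](T)) → 4

== RESULT ==
y | f
q | 4
r | 5
s | 5
t | 5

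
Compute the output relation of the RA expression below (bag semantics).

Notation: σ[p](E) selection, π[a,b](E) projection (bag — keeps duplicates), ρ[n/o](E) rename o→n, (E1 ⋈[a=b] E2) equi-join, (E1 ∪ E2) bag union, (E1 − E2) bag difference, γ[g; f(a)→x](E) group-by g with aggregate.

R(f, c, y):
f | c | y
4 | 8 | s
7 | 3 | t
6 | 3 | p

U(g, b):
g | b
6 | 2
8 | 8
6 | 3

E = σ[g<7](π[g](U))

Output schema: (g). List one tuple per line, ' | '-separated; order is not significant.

Subexpression sizes:
  U → 3
  π[g](U) → 3
  σ[g<7](π[g](U)) → 2

== RESULT ==
g
6
6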